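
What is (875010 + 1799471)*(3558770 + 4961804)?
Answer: 22788113272094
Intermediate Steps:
(875010 + 1799471)*(3558770 + 4961804) = 2674481*8520574 = 22788113272094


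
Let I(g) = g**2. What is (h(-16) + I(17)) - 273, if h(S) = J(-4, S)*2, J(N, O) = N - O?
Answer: 40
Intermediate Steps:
h(S) = -8 - 2*S (h(S) = (-4 - S)*2 = -8 - 2*S)
(h(-16) + I(17)) - 273 = ((-8 - 2*(-16)) + 17**2) - 273 = ((-8 + 32) + 289) - 273 = (24 + 289) - 273 = 313 - 273 = 40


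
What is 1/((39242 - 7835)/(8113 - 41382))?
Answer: -1751/1653 ≈ -1.0593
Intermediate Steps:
1/((39242 - 7835)/(8113 - 41382)) = 1/(31407/(-33269)) = 1/(31407*(-1/33269)) = 1/(-1653/1751) = -1751/1653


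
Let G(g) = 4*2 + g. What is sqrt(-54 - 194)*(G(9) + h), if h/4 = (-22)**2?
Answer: 3906*I*sqrt(62) ≈ 30756.0*I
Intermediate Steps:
G(g) = 8 + g
h = 1936 (h = 4*(-22)**2 = 4*484 = 1936)
sqrt(-54 - 194)*(G(9) + h) = sqrt(-54 - 194)*((8 + 9) + 1936) = sqrt(-248)*(17 + 1936) = (2*I*sqrt(62))*1953 = 3906*I*sqrt(62)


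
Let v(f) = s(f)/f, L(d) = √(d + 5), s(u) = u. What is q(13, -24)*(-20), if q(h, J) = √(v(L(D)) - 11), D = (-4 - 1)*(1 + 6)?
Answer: -20*I*√10 ≈ -63.246*I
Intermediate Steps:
D = -35 (D = -5*7 = -35)
L(d) = √(5 + d)
v(f) = 1 (v(f) = f/f = 1)
q(h, J) = I*√10 (q(h, J) = √(1 - 11) = √(-10) = I*√10)
q(13, -24)*(-20) = (I*√10)*(-20) = -20*I*√10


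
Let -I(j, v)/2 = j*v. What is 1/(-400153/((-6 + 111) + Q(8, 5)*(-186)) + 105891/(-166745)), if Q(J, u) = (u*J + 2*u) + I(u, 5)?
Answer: -3501645/13346926108 ≈ -0.00026236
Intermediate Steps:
I(j, v) = -2*j*v
Q(J, u) = -8*u + J*u (Q(J, u) = (u*J + 2*u) - 2*u*5 = (J*u + 2*u) - 10*u = (2*u + J*u) - 10*u = -8*u + J*u)
1/(-400153/((-6 + 111) + Q(8, 5)*(-186)) + 105891/(-166745)) = 1/(-400153/((-6 + 111) + (5*(-8 + 8))*(-186)) + 105891/(-166745)) = 1/(-400153/(105 + (5*0)*(-186)) + 105891*(-1/166745)) = 1/(-400153/(105 + 0*(-186)) - 105891/166745) = 1/(-400153/(105 + 0) - 105891/166745) = 1/(-400153/105 - 105891/166745) = 1/(-13346926108/3501645) = -3501645/13346926108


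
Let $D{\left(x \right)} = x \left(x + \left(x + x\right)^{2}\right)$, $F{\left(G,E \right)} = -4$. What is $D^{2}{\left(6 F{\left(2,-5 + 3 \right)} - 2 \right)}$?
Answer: $4848058384$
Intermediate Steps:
$D{\left(x \right)} = x \left(x + 4 x^{2}\right)$ ($D{\left(x \right)} = x \left(x + \left(2 x\right)^{2}\right) = x \left(x + 4 x^{2}\right)$)
$D^{2}{\left(6 F{\left(2,-5 + 3 \right)} - 2 \right)} = \left(\left(6 \left(-4\right) - 2\right)^{2} \left(1 + 4 \left(6 \left(-4\right) - 2\right)\right)\right)^{2} = \left(\left(-24 - 2\right)^{2} \left(1 + 4 \left(-24 - 2\right)\right)\right)^{2} = \left(\left(-26\right)^{2} \left(1 + 4 \left(-26\right)\right)\right)^{2} = \left(676 \left(1 - 104\right)\right)^{2} = \left(676 \left(-103\right)\right)^{2} = \left(-69628\right)^{2} = 4848058384$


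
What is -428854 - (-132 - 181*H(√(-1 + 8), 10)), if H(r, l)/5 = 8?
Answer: -421482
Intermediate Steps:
H(r, l) = 40 (H(r, l) = 5*8 = 40)
-428854 - (-132 - 181*H(√(-1 + 8), 10)) = -428854 - (-132 - 181*40) = -428854 - (-132 - 7240) = -428854 - 1*(-7372) = -428854 + 7372 = -421482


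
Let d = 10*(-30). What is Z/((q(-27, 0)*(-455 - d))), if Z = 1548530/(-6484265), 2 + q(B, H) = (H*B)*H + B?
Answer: -309706/5829354235 ≈ -5.3129e-5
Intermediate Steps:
q(B, H) = -2 + B + B*H² (q(B, H) = -2 + ((H*B)*H + B) = -2 + ((B*H)*H + B) = -2 + (B*H² + B) = -2 + (B + B*H²) = -2 + B + B*H²)
d = -300
Z = -309706/1296853 (Z = 1548530*(-1/6484265) = -309706/1296853 ≈ -0.23881)
Z/((q(-27, 0)*(-455 - d))) = -309706*1/((-455 - 1*(-300))*(-2 - 27 - 27*0²))/1296853 = -309706*1/((-455 + 300)*(-2 - 27 - 27*0))/1296853 = -309706*(-1/(155*(-2 - 27 + 0)))/1296853 = -309706/(1296853*((-29*(-155)))) = -309706/1296853/4495 = -309706/1296853*1/4495 = -309706/5829354235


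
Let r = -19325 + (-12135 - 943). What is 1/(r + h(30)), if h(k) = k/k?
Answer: -1/32402 ≈ -3.0862e-5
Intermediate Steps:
h(k) = 1
r = -32403 (r = -19325 - 13078 = -32403)
1/(r + h(30)) = 1/(-32403 + 1) = 1/(-32402) = -1/32402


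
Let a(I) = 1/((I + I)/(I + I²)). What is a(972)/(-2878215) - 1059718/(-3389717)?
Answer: 6096894292099/19512668630310 ≈ 0.31246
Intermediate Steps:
a(I) = (I + I²)/(2*I) (a(I) = 1/((2*I)/(I + I²)) = 1/(2*I/(I + I²)) = (I + I²)/(2*I))
a(972)/(-2878215) - 1059718/(-3389717) = (½ + (½)*972)/(-2878215) - 1059718/(-3389717) = (½ + 486)*(-1/2878215) - 1059718*(-1/3389717) = (973/2)*(-1/2878215) + 1059718/3389717 = -973/5756430 + 1059718/3389717 = 6096894292099/19512668630310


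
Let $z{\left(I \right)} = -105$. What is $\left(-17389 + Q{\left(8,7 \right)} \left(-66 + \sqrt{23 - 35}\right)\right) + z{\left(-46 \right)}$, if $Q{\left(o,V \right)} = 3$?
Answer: $-17692 + 6 i \sqrt{3} \approx -17692.0 + 10.392 i$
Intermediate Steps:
$\left(-17389 + Q{\left(8,7 \right)} \left(-66 + \sqrt{23 - 35}\right)\right) + z{\left(-46 \right)} = \left(-17389 + 3 \left(-66 + \sqrt{23 - 35}\right)\right) - 105 = \left(-17389 + 3 \left(-66 + \sqrt{-12}\right)\right) - 105 = \left(-17389 + 3 \left(-66 + 2 i \sqrt{3}\right)\right) - 105 = \left(-17389 - \left(198 - 6 i \sqrt{3}\right)\right) - 105 = \left(-17587 + 6 i \sqrt{3}\right) - 105 = -17692 + 6 i \sqrt{3}$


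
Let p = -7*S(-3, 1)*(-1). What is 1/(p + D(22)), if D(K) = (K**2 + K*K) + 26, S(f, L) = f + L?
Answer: 1/980 ≈ 0.0010204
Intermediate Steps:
S(f, L) = L + f
p = -14 (p = -7*(1 - 3)*(-1) = -7*(-2)*(-1) = 14*(-1) = -14)
D(K) = 26 + 2*K**2 (D(K) = (K**2 + K**2) + 26 = 2*K**2 + 26 = 26 + 2*K**2)
1/(p + D(22)) = 1/(-14 + (26 + 2*22**2)) = 1/(-14 + (26 + 2*484)) = 1/(-14 + (26 + 968)) = 1/(-14 + 994) = 1/980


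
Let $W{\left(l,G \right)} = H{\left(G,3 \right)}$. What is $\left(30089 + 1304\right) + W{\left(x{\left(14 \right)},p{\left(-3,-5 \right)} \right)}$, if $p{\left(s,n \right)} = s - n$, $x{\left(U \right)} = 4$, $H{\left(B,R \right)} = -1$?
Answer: $31392$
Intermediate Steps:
$W{\left(l,G \right)} = -1$
$\left(30089 + 1304\right) + W{\left(x{\left(14 \right)},p{\left(-3,-5 \right)} \right)} = \left(30089 + 1304\right) - 1 = 31393 - 1 = 31392$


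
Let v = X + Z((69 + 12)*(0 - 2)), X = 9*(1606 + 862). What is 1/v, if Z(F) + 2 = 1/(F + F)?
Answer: 324/7196039 ≈ 4.5025e-5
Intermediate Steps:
X = 22212 (X = 9*2468 = 22212)
Z(F) = -2 + 1/(2*F) (Z(F) = -2 + 1/(F + F) = -2 + 1/(2*F))
v = 7196039/324 (v = 22212 + (-2 + 1/(2*(((69 + 12)*(0 - 2))))) = 22212 + (-2 + 1/(2*((81*(-2))))) = 22212 + (-2 + (1/2)/(-162)) = 22212 + (-2 + (1/2)*(-1/162)) = 22212 + (-2 - 1/324) = 22212 - 649/324 = 7196039/324 ≈ 22210.)
1/v = 1/(7196039/324) = 324/7196039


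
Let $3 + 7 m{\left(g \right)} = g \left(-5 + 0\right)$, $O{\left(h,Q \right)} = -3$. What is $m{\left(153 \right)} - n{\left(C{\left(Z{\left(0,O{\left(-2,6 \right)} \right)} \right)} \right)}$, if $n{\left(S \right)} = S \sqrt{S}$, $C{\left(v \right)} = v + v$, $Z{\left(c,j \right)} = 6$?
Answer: $- \frac{768}{7} - 24 \sqrt{3} \approx -151.28$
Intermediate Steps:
$C{\left(v \right)} = 2 v$
$m{\left(g \right)} = - \frac{3}{7} - \frac{5 g}{7}$ ($m{\left(g \right)} = - \frac{3}{7} + \frac{g \left(-5 + 0\right)}{7} = - \frac{3}{7} + \frac{g \left(-5\right)}{7} = - \frac{3}{7} + \frac{\left(-5\right) g}{7} = - \frac{3}{7} - \frac{5 g}{7}$)
$n{\left(S \right)} = S^{\frac{3}{2}}$
$m{\left(153 \right)} - n{\left(C{\left(Z{\left(0,O{\left(-2,6 \right)} \right)} \right)} \right)} = \left(- \frac{3}{7} - \frac{765}{7}\right) - \left(2 \cdot 6\right)^{\frac{3}{2}} = \left(- \frac{3}{7} - \frac{765}{7}\right) - 12^{\frac{3}{2}} = - \frac{768}{7} - 24 \sqrt{3}$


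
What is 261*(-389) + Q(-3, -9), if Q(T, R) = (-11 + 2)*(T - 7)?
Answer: -101439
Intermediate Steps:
Q(T, R) = 63 - 9*T (Q(T, R) = -9*(-7 + T) = 63 - 9*T)
261*(-389) + Q(-3, -9) = 261*(-389) + (63 - 9*(-3)) = -101529 + (63 + 27) = -101529 + 90 = -101439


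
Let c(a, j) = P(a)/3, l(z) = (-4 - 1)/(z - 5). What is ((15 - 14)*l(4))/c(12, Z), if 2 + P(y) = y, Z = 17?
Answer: 3/2 ≈ 1.5000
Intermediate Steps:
P(y) = -2 + y
l(z) = -5/(-5 + z)
c(a, j) = -⅔ + a/3 (c(a, j) = (-2 + a)/3 = (-2 + a)*(⅓) = -⅔ + a/3)
((15 - 14)*l(4))/c(12, Z) = ((15 - 14)*(-5/(-5 + 4)))/(-⅔ + (⅓)*12) = (1*(-5/(-1)))/(-⅔ + 4) = (1*(-5*(-1)))/(10/3) = (1*5)*(3/10) = 5*(3/10) = 3/2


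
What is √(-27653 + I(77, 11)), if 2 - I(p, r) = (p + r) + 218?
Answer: I*√27957 ≈ 167.2*I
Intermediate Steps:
I(p, r) = -216 - p - r (I(p, r) = 2 - ((p + r) + 218) = 2 - (218 + p + r) = 2 + (-218 - p - r) = -216 - p - r)
√(-27653 + I(77, 11)) = √(-27653 + (-216 - 1*77 - 1*11)) = √(-27653 + (-216 - 77 - 11)) = √(-27653 - 304) = √(-27957) = I*√27957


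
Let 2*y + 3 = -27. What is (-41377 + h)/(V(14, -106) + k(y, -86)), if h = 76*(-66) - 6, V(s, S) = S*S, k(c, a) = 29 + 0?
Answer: -46399/11265 ≈ -4.1189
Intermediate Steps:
y = -15 (y = -3/2 + (1/2)*(-27) = -3/2 - 27/2 = -15)
k(c, a) = 29
V(s, S) = S**2
h = -5022 (h = -5016 - 6 = -5022)
(-41377 + h)/(V(14, -106) + k(y, -86)) = (-41377 - 5022)/((-106)**2 + 29) = -46399/(11236 + 29) = -46399/11265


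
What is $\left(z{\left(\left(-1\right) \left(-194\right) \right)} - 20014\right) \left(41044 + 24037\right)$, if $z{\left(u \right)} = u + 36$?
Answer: $-1287562504$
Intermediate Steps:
$z{\left(u \right)} = 36 + u$
$\left(z{\left(\left(-1\right) \left(-194\right) \right)} - 20014\right) \left(41044 + 24037\right) = \left(\left(36 - -194\right) - 20014\right) \left(41044 + 24037\right) = \left(\left(36 + 194\right) - 20014\right) 65081 = \left(230 - 20014\right) 65081 = \left(-19784\right) 65081 = -1287562504$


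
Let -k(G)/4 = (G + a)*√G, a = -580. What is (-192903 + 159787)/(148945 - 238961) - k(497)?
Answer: 8279/22504 - 332*√497 ≈ -7401.1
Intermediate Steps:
k(G) = -4*√G*(-580 + G) (k(G) = -4*(G - 580)*√G = -4*(-580 + G)*√G = -4*√G*(-580 + G))
(-192903 + 159787)/(148945 - 238961) - k(497) = (-192903 + 159787)/(148945 - 238961) - 4*√497*(580 - 1*497) = -33116/(-90016) - 4*√497*(580 - 497) = -33116*(-1/90016) - 4*√497*83 = 8279/22504 - 332*√497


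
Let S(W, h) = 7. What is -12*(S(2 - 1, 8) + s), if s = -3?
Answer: -48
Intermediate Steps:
-12*(S(2 - 1, 8) + s) = -12*(7 - 3) = -12*4 = -48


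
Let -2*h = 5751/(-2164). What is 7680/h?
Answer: 11079680/1917 ≈ 5779.7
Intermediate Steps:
h = 5751/4328 (h = -5751/(2*(-2164)) = -5751*(-1)/(2*2164) = -½*(-5751/2164) = 5751/4328 ≈ 1.3288)
7680/h = 7680/(5751/4328) = 7680*(4328/5751) = 11079680/1917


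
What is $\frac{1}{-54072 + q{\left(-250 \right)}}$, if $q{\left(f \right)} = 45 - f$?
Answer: $- \frac{1}{53777} \approx -1.8595 \cdot 10^{-5}$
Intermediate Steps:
$\frac{1}{-54072 + q{\left(-250 \right)}} = \frac{1}{-54072 + \left(45 - -250\right)} = \frac{1}{-54072 + \left(45 + 250\right)} = \frac{1}{-54072 + 295} = \frac{1}{-53777} = - \frac{1}{53777}$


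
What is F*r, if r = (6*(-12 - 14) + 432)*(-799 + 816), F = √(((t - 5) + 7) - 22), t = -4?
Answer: 9384*I*√6 ≈ 22986.0*I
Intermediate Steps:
F = 2*I*√6 (F = √(((-4 - 5) + 7) - 22) = √((-9 + 7) - 22) = √(-2 - 22) = √(-24) = 2*I*√6 ≈ 4.899*I)
r = 4692 (r = (6*(-26) + 432)*17 = (-156 + 432)*17 = 276*17 = 4692)
F*r = (2*I*√6)*4692 = 9384*I*√6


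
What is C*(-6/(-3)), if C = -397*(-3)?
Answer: 2382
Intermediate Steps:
C = 1191
C*(-6/(-3)) = 1191*(-6/(-3)) = 1191*(-6*(-1/3)) = 1191*2 = 2382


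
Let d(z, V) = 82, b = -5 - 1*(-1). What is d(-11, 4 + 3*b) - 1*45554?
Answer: -45472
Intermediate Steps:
b = -4 (b = -5 + 1 = -4)
d(-11, 4 + 3*b) - 1*45554 = 82 - 1*45554 = 82 - 45554 = -45472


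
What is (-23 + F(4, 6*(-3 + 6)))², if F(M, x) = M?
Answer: 361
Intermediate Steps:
(-23 + F(4, 6*(-3 + 6)))² = (-23 + 4)² = (-19)² = 361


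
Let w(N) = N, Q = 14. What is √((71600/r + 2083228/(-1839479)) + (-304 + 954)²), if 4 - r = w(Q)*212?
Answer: 2*√196230635555608430659857/1363053939 ≈ 649.98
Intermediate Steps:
r = -2964 (r = 4 - 14*212 = 4 - 1*2968 = 4 - 2968 = -2964)
√((71600/r + 2083228/(-1839479)) + (-304 + 954)²) = √((71600/(-2964) + 2083228/(-1839479)) + (-304 + 954)²) = √((71600*(-1/2964) + 2083228*(-1/1839479)) + 650²) = √((-17900/741 - 2083228/1839479) + 422500) = √(-34470346048/1363053939 + 422500) = √(575855818881452/1363053939) = 2*√196230635555608430659857/1363053939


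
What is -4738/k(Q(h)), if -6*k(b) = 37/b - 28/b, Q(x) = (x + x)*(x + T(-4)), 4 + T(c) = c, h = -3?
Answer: 208472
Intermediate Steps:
T(c) = -4 + c
Q(x) = 2*x*(-8 + x) (Q(x) = (x + x)*(x + (-4 - 4)) = (2*x)*(x - 8) = (2*x)*(-8 + x) = 2*x*(-8 + x))
k(b) = -3/(2*b) (k(b) = -(37/b - 28/b)/6 = -3/(2*b))
-4738/k(Q(h)) = -4738/((-3*(-1/(6*(-8 - 3)))/2)) = -4738/((-3/(2*(2*(-3)*(-11))))) = -4738/((-3/2/66)) = -4738/((-3/2*1/66)) = -4738/(-1/44) = -4738*(-44) = 208472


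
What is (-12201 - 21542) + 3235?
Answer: -30508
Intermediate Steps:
(-12201 - 21542) + 3235 = -33743 + 3235 = -30508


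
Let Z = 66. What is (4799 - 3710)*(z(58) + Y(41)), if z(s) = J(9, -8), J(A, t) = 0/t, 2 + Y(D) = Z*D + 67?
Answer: 3017619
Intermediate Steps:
Y(D) = 65 + 66*D (Y(D) = -2 + (66*D + 67) = -2 + (67 + 66*D) = 65 + 66*D)
J(A, t) = 0
z(s) = 0
(4799 - 3710)*(z(58) + Y(41)) = (4799 - 3710)*(0 + (65 + 66*41)) = 1089*(0 + (65 + 2706)) = 1089*(0 + 2771) = 1089*2771 = 3017619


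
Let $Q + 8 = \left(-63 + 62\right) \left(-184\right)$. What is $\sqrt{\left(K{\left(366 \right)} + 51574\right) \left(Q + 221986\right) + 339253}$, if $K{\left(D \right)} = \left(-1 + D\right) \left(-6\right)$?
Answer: $\sqrt{10971587461} \approx 1.0475 \cdot 10^{5}$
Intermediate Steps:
$K{\left(D \right)} = 6 - 6 D$
$Q = 176$ ($Q = -8 + \left(-63 + 62\right) \left(-184\right) = -8 - -184 = -8 + 184 = 176$)
$\sqrt{\left(K{\left(366 \right)} + 51574\right) \left(Q + 221986\right) + 339253} = \sqrt{\left(\left(6 - 2196\right) + 51574\right) \left(176 + 221986\right) + 339253} = \sqrt{\left(\left(6 - 2196\right) + 51574\right) 222162 + 339253} = \sqrt{\left(-2190 + 51574\right) 222162 + 339253} = \sqrt{49384 \cdot 222162 + 339253} = \sqrt{10971248208 + 339253} = \sqrt{10971587461}$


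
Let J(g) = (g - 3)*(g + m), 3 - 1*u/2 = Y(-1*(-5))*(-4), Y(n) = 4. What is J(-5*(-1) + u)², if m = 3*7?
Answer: 6553600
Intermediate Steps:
m = 21
u = 38 (u = 6 - 8*(-4) = 6 - 2*(-16) = 6 + 32 = 38)
J(g) = (-3 + g)*(21 + g) (J(g) = (g - 3)*(g + 21) = (-3 + g)*(21 + g))
J(-5*(-1) + u)² = (-63 + (-5*(-1) + 38)² + 18*(-5*(-1) + 38))² = (-63 + (5 + 38)² + 18*(5 + 38))² = (-63 + 43² + 18*43)² = (-63 + 1849 + 774)² = 2560² = 6553600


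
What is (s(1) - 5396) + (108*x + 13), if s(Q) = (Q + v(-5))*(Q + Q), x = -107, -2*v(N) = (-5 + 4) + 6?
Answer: -16942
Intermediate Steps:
v(N) = -5/2 (v(N) = -((-5 + 4) + 6)/2 = -(-1 + 6)/2 = -½*5 = -5/2)
s(Q) = 2*Q*(-5/2 + Q) (s(Q) = (Q - 5/2)*(Q + Q) = (-5/2 + Q)*(2*Q) = 2*Q*(-5/2 + Q))
(s(1) - 5396) + (108*x + 13) = (1*(-5 + 2*1) - 5396) + (108*(-107) + 13) = (1*(-5 + 2) - 5396) + (-11556 + 13) = (1*(-3) - 5396) - 11543 = (-3 - 5396) - 11543 = -5399 - 11543 = -16942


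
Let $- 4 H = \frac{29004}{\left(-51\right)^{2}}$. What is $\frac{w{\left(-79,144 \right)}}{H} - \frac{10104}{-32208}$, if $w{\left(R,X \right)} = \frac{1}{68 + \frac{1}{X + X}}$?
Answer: $\frac{19593761813}{63526180190} \approx 0.30844$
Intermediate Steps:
$H = - \frac{2417}{867}$ ($H = - \frac{29004 \frac{1}{\left(-51\right)^{2}}}{4} = - \frac{29004 \cdot \frac{1}{2601}}{4} = \left(- \frac{1}{4}\right) \frac{9668}{867} = - \frac{2417}{867} \approx -2.7878$)
$w{\left(R,X \right)} = \frac{1}{68 + \frac{1}{2 X}}$
$\frac{w{\left(-79,144 \right)}}{H} - \frac{10104}{-32208} = \frac{2 \cdot 144 \frac{1}{1 + 136 \cdot 144}}{- \frac{2417}{867}} - \frac{10104}{-32208} = 2 \cdot 144 \frac{1}{1 + 19584} \left(- \frac{867}{2417}\right) - - \frac{421}{1342} = 2 \cdot 144 \cdot \frac{1}{19585} \left(- \frac{867}{2417}\right) + \frac{421}{1342} = \frac{288}{19585} \left(- \frac{867}{2417}\right) + \frac{421}{1342} = - \frac{249696}{47336945} + \frac{421}{1342} = \frac{19593761813}{63526180190}$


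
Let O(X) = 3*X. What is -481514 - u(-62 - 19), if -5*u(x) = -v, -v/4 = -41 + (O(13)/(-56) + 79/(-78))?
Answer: -1314626497/2730 ≈ -4.8155e+5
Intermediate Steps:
v = 93277/546 (v = -4*(-41 + ((3*13)/(-56) + 79/(-78))) = -4*(-41 + (39*(-1/56) + 79*(-1/78))) = -4*(-41 + (-39/56 - 79/78)) = -4*(-41 - 3733/2184) = -4*(-93277/2184) = 93277/546 ≈ 170.84)
u(x) = 93277/2730 (u(x) = -(-1)*93277/(5*546) = -⅕*(-93277/546) = 93277/2730)
-481514 - u(-62 - 19) = -481514 - 1*93277/2730 = -481514 - 93277/2730 = -1314626497/2730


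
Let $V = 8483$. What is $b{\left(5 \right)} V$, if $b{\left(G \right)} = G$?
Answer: $42415$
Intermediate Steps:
$b{\left(5 \right)} V = 5 \cdot 8483 = 42415$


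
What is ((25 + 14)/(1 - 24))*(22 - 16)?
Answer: -234/23 ≈ -10.174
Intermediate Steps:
((25 + 14)/(1 - 24))*(22 - 16) = (39/(-23))*6 = (39*(-1/23))*6 = -39/23*6 = -234/23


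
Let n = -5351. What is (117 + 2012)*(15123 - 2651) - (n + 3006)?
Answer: 26555233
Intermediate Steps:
(117 + 2012)*(15123 - 2651) - (n + 3006) = (117 + 2012)*(15123 - 2651) - (-5351 + 3006) = 2129*12472 - 1*(-2345) = 26552888 + 2345 = 26555233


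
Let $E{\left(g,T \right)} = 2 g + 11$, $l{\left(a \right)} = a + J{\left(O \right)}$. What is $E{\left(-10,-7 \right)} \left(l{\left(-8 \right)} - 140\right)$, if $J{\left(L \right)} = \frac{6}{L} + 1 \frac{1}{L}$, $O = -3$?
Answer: $1353$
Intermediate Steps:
$J{\left(L \right)} = \frac{7}{L}$ ($J{\left(L \right)} = \frac{6}{L} + \frac{1}{L} = \frac{7}{L}$)
$l{\left(a \right)} = - \frac{7}{3} + a$ ($l{\left(a \right)} = a + \frac{7}{-3} = a + 7 \left(- \frac{1}{3}\right) = a - \frac{7}{3} = - \frac{7}{3} + a$)
$E{\left(g,T \right)} = 11 + 2 g$
$E{\left(-10,-7 \right)} \left(l{\left(-8 \right)} - 140\right) = \left(11 + 2 \left(-10\right)\right) \left(\left(- \frac{7}{3} - 8\right) - 140\right) = \left(11 - 20\right) \left(- \frac{31}{3} - 140\right) = \left(-9\right) \left(- \frac{451}{3}\right) = 1353$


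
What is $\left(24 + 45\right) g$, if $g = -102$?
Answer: $-7038$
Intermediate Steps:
$\left(24 + 45\right) g = \left(24 + 45\right) \left(-102\right) = 69 \left(-102\right) = -7038$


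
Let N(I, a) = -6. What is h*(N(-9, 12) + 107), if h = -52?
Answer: -5252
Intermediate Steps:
h*(N(-9, 12) + 107) = -52*(-6 + 107) = -52*101 = -5252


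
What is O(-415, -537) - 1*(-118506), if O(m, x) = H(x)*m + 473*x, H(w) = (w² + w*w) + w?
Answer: -239258910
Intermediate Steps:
H(w) = w + 2*w² (H(w) = (w² + w²) + w = 2*w² + w = w + 2*w²)
O(m, x) = 473*x + m*x*(1 + 2*x) (O(m, x) = (x*(1 + 2*x))*m + 473*x = m*x*(1 + 2*x) + 473*x = 473*x + m*x*(1 + 2*x))
O(-415, -537) - 1*(-118506) = -537*(473 - 415*(1 + 2*(-537))) - 1*(-118506) = -537*(473 - 415*(1 - 1074)) + 118506 = -537*(473 - 415*(-1073)) + 118506 = -537*(473 + 445295) + 118506 = -537*445768 + 118506 = -239377416 + 118506 = -239258910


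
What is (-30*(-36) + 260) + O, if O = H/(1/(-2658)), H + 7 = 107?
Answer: -264460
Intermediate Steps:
H = 100 (H = -7 + 107 = 100)
O = -265800 (O = 100/(1/(-2658)) = 100/(-1/2658) = 100*(-2658) = -265800)
(-30*(-36) + 260) + O = (-30*(-36) + 260) - 265800 = (1080 + 260) - 265800 = 1340 - 265800 = -264460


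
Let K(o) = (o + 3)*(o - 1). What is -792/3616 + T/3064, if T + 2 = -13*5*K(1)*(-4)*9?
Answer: -19015/86558 ≈ -0.21968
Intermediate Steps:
K(o) = (-1 + o)*(3 + o) (K(o) = (3 + o)*(-1 + o) = (-1 + o)*(3 + o))
T = -2 (T = -2 - 13*5*(-3 + 1² + 2*1)*(-4)*9 = -2 - 13*5*(-3 + 1 + 2)*(-4)*9 = -2 - 13*5*0*(-4)*9 = -2 - 0*(-4)*9 = -2 - 13*0*9 = -2 + 0*9 = -2 + 0 = -2)
-792/3616 + T/3064 = -792/3616 - 2/3064 = -792*1/3616 - 2*1/3064 = -99/452 - 1/1532 = -19015/86558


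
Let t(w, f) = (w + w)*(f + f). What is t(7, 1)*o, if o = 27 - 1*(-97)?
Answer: 3472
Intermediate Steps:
o = 124 (o = 27 + 97 = 124)
t(w, f) = 4*f*w (t(w, f) = (2*w)*(2*f) = 4*f*w)
t(7, 1)*o = (4*1*7)*124 = 28*124 = 3472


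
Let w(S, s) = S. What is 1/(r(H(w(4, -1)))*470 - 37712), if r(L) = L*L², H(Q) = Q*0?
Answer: -1/37712 ≈ -2.6517e-5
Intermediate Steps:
H(Q) = 0
r(L) = L³
1/(r(H(w(4, -1)))*470 - 37712) = 1/(0³*470 - 37712) = 1/(0*470 - 37712) = 1/(0 - 37712) = 1/(-37712) = -1/37712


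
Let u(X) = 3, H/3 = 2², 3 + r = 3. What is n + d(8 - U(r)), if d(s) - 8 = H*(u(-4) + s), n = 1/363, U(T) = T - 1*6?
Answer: 76957/363 ≈ 212.00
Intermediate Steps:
r = 0 (r = -3 + 3 = 0)
U(T) = -6 + T (U(T) = T - 6 = -6 + T)
n = 1/363 ≈ 0.0027548
H = 12 (H = 3*2² = 3*4 = 12)
d(s) = 44 + 12*s (d(s) = 8 + 12*(3 + s) = 8 + (36 + 12*s) = 44 + 12*s)
n + d(8 - U(r)) = 1/363 + (44 + 12*(8 - (-6 + 0))) = 1/363 + (44 + 12*(8 - 1*(-6))) = 1/363 + (44 + 12*(8 + 6)) = 1/363 + (44 + 12*14) = 1/363 + (44 + 168) = 1/363 + 212 = 76957/363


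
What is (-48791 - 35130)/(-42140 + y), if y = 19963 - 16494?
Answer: 83921/38671 ≈ 2.1701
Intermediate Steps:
y = 3469
(-48791 - 35130)/(-42140 + y) = (-48791 - 35130)/(-42140 + 3469) = -83921/(-38671) = -83921*(-1/38671) = 83921/38671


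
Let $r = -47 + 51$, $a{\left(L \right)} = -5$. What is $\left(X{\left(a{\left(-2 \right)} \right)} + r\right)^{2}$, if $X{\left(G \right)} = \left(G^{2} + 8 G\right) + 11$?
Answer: $0$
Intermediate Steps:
$X{\left(G \right)} = 11 + G^{2} + 8 G$
$r = 4$
$\left(X{\left(a{\left(-2 \right)} \right)} + r\right)^{2} = \left(\left(11 + \left(-5\right)^{2} + 8 \left(-5\right)\right) + 4\right)^{2} = \left(\left(11 + 25 - 40\right) + 4\right)^{2} = \left(-4 + 4\right)^{2} = 0^{2} = 0$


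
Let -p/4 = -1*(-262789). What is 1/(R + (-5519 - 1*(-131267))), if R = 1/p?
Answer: 1051156/132180764687 ≈ 7.9524e-6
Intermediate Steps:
p = -1051156 (p = -(-4)*(-262789) = -4*262789 = -1051156)
R = -1/1051156 (R = 1/(-1051156) = -1/1051156 ≈ -9.5133e-7)
1/(R + (-5519 - 1*(-131267))) = 1/(-1/1051156 + (-5519 - 1*(-131267))) = 1/(-1/1051156 + (-5519 + 131267)) = 1/(-1/1051156 + 125748) = 1/(132180764687/1051156) = 1051156/132180764687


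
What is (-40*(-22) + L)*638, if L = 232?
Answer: 709456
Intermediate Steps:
(-40*(-22) + L)*638 = (-40*(-22) + 232)*638 = (880 + 232)*638 = 1112*638 = 709456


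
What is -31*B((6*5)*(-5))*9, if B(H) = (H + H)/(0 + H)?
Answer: -558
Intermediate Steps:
B(H) = 2 (B(H) = (2*H)/H = 2)
-31*B((6*5)*(-5))*9 = -31*2*9 = -62*9 = -558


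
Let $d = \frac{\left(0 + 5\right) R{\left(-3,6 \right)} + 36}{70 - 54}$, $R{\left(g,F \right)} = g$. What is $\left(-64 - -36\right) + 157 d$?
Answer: $\frac{2849}{16} \approx 178.06$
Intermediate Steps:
$d = \frac{21}{16}$ ($d = \frac{\left(0 + 5\right) \left(-3\right) + 36}{70 - 54} = \frac{5 \left(-3\right) + 36}{16} = \left(-15 + 36\right) \frac{1}{16} = 21 \cdot \frac{1}{16} = \frac{21}{16} \approx 1.3125$)
$\left(-64 - -36\right) + 157 d = \left(-64 - -36\right) + 157 \cdot \frac{21}{16} = \left(-64 + 36\right) + \frac{3297}{16} = -28 + \frac{3297}{16} = \frac{2849}{16}$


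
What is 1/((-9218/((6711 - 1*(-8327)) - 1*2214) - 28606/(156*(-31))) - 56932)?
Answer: -7752108/441302729519 ≈ -1.7566e-5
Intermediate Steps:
1/((-9218/((6711 - 1*(-8327)) - 1*2214) - 28606/(156*(-31))) - 56932) = 1/((-9218/((6711 + 8327) - 2214) - 28606/(-4836)) - 56932) = 1/((-9218/(15038 - 2214) - 28606*(-1/4836)) - 56932) = 1/((-9218/12824 + 14303/2418) - 56932) = 1/((-9218*1/12824 + 14303/2418) - 56932) = 1/((-4609/6412 + 14303/2418) - 56932) = 1/(40283137/7752108 - 56932) = 1/(-441302729519/7752108) = -7752108/441302729519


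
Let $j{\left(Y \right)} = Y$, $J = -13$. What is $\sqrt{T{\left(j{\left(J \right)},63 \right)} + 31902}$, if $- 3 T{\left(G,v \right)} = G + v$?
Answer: $\frac{2 \sqrt{71742}}{3} \approx 178.56$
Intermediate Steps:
$T{\left(G,v \right)} = - \frac{G}{3} - \frac{v}{3}$ ($T{\left(G,v \right)} = - \frac{G + v}{3} = - \frac{G}{3} - \frac{v}{3}$)
$\sqrt{T{\left(j{\left(J \right)},63 \right)} + 31902} = \sqrt{\left(\left(- \frac{1}{3}\right) \left(-13\right) - 21\right) + 31902} = \sqrt{\left(\frac{13}{3} - 21\right) + 31902} = \sqrt{- \frac{50}{3} + 31902} = \sqrt{\frac{95656}{3}} = \frac{2 \sqrt{71742}}{3}$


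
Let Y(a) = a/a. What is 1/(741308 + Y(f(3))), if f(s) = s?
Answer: 1/741309 ≈ 1.3490e-6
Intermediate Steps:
Y(a) = 1
1/(741308 + Y(f(3))) = 1/(741308 + 1) = 1/741309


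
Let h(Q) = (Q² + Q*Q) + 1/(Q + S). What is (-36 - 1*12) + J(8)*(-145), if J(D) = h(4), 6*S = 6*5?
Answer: -42337/9 ≈ -4704.1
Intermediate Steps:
S = 5 (S = (6*5)/6 = (⅙)*30 = 5)
h(Q) = 1/(5 + Q) + 2*Q² (h(Q) = (Q² + Q*Q) + 1/(Q + 5) = (Q² + Q²) + 1/(5 + Q) = 2*Q² + 1/(5 + Q) = 1/(5 + Q) + 2*Q²)
J(D) = 289/9 (J(D) = (1 + 2*4³ + 10*4²)/(5 + 4) = (1 + 2*64 + 10*16)/9 = (1 + 128 + 160)/9 = (⅑)*289 = 289/9)
(-36 - 1*12) + J(8)*(-145) = (-36 - 1*12) + (289/9)*(-145) = (-36 - 12) - 41905/9 = -48 - 41905/9 = -42337/9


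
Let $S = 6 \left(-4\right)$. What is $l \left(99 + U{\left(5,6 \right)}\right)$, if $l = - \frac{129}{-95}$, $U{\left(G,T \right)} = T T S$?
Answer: $- \frac{19737}{19} \approx -1038.8$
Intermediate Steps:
$S = -24$
$U{\left(G,T \right)} = - 24 T^{2}$ ($U{\left(G,T \right)} = T T \left(-24\right) = T^{2} \left(-24\right) = - 24 T^{2}$)
$l = \frac{129}{95}$ ($l = \left(-129\right) \left(- \frac{1}{95}\right) = \frac{129}{95} \approx 1.3579$)
$l \left(99 + U{\left(5,6 \right)}\right) = \frac{129 \left(99 - 24 \cdot 6^{2}\right)}{95} = \frac{129 \left(99 - 864\right)}{95} = \frac{129}{95} \left(-765\right) = - \frac{19737}{19}$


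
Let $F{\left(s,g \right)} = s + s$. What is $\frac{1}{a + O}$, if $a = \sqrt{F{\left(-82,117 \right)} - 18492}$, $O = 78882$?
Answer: $\frac{39441}{3111194290} - \frac{i \sqrt{1166}}{1555597145} \approx 1.2677 \cdot 10^{-5} - 2.1951 \cdot 10^{-8} i$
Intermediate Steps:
$F{\left(s,g \right)} = 2 s$
$a = 4 i \sqrt{1166}$ ($a = \sqrt{2 \left(-82\right) - 18492} = \sqrt{-164 - 18492} = \sqrt{-18656} = 4 i \sqrt{1166} \approx 136.59 i$)
$\frac{1}{a + O} = \frac{1}{4 i \sqrt{1166} + 78882} = \frac{1}{78882 + 4 i \sqrt{1166}}$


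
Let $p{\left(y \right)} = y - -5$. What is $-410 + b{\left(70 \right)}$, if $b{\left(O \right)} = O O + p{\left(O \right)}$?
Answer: $4565$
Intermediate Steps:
$p{\left(y \right)} = 5 + y$ ($p{\left(y \right)} = y + 5 = 5 + y$)
$b{\left(O \right)} = 5 + O + O^{2}$ ($b{\left(O \right)} = O O + \left(5 + O\right) = O^{2} + \left(5 + O\right) = 5 + O + O^{2}$)
$-410 + b{\left(70 \right)} = -410 + \left(5 + 70 + 70^{2}\right) = -410 + \left(5 + 70 + 4900\right) = -410 + 4975 = 4565$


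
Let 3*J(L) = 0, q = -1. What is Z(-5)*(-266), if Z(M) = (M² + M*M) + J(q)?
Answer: -13300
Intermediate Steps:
J(L) = 0 (J(L) = (⅓)*0 = 0)
Z(M) = 2*M² (Z(M) = (M² + M*M) + 0 = (M² + M²) + 0 = 2*M² + 0 = 2*M²)
Z(-5)*(-266) = (2*(-5)²)*(-266) = (2*25)*(-266) = 50*(-266) = -13300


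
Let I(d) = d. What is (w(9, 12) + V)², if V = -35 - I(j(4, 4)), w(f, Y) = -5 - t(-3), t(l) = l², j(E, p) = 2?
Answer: 2601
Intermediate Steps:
w(f, Y) = -14 (w(f, Y) = -5 - 1*(-3)² = -5 - 1*9 = -5 - 9 = -14)
V = -37 (V = -35 - 1*2 = -35 - 2 = -37)
(w(9, 12) + V)² = (-14 - 37)² = (-51)² = 2601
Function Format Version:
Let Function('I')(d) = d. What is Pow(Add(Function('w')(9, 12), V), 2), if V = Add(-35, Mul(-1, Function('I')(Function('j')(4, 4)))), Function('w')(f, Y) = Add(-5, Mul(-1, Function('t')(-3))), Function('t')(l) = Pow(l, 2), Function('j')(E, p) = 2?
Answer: 2601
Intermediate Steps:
Function('w')(f, Y) = -14 (Function('w')(f, Y) = Add(-5, Mul(-1, Pow(-3, 2))) = Add(-5, Mul(-1, 9)) = Add(-5, -9) = -14)
V = -37 (V = Add(-35, Mul(-1, 2)) = Add(-35, -2) = -37)
Pow(Add(Function('w')(9, 12), V), 2) = Pow(Add(-14, -37), 2) = Pow(-51, 2) = 2601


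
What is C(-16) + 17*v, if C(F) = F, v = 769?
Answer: 13057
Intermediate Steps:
C(-16) + 17*v = -16 + 17*769 = -16 + 13073 = 13057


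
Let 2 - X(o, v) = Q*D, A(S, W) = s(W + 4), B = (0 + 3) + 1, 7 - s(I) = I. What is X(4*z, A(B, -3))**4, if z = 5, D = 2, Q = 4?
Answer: 1296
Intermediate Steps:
s(I) = 7 - I
B = 4 (B = 3 + 1 = 4)
A(S, W) = 3 - W (A(S, W) = 7 - (W + 4) = 7 - (4 + W) = 7 + (-4 - W) = 3 - W)
X(o, v) = -6 (X(o, v) = 2 - 4*2 = 2 - 1*8 = 2 - 8 = -6)
X(4*z, A(B, -3))**4 = (-6)**4 = 1296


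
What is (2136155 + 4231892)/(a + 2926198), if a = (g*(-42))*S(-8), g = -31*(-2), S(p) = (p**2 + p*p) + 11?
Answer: 6368047/2564242 ≈ 2.4834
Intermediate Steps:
S(p) = 11 + 2*p**2 (S(p) = (p**2 + p**2) + 11 = 2*p**2 + 11 = 11 + 2*p**2)
g = 62
a = -361956 (a = (62*(-42))*(11 + 2*(-8)**2) = -2604*(11 + 2*64) = -2604*(11 + 128) = -2604*139 = -361956)
(2136155 + 4231892)/(a + 2926198) = (2136155 + 4231892)/(-361956 + 2926198) = 6368047/2564242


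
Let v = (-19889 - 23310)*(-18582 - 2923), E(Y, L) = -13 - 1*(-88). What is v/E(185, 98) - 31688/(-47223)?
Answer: 2924660627599/236115 ≈ 1.2387e+7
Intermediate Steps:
E(Y, L) = 75 (E(Y, L) = -13 + 88 = 75)
v = 928994495 (v = -43199*(-21505) = 928994495)
v/E(185, 98) - 31688/(-47223) = 928994495/75 - 31688/(-47223) = 928994495*(1/75) - 31688*(-1/47223) = 185798899/15 + 31688/47223 = 2924660627599/236115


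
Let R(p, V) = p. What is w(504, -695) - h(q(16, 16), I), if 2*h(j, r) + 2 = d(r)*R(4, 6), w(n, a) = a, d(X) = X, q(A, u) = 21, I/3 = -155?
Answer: 236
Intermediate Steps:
I = -465 (I = 3*(-155) = -465)
h(j, r) = -1 + 2*r (h(j, r) = -1 + (r*4)/2 = -1 + (4*r)/2 = -1 + 2*r)
w(504, -695) - h(q(16, 16), I) = -695 - (-1 + 2*(-465)) = -695 - (-1 - 930) = -695 - 1*(-931) = -695 + 931 = 236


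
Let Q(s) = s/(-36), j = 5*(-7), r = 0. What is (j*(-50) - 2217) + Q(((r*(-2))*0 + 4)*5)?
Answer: -4208/9 ≈ -467.56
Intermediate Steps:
j = -35
Q(s) = -s/36 (Q(s) = s*(-1/36) = -s/36)
(j*(-50) - 2217) + Q(((r*(-2))*0 + 4)*5) = (-35*(-50) - 2217) - ((0*(-2))*0 + 4)*5/36 = (1750 - 2217) - (0*0 + 4)*5/36 = -467 - (0 + 4)*5/36 = -467 - 5/9 = -4208/9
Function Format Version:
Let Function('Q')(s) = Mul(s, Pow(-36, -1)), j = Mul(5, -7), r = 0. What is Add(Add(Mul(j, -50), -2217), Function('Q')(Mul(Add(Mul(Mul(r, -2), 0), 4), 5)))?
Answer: Rational(-4208, 9) ≈ -467.56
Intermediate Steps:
j = -35
Function('Q')(s) = Mul(Rational(-1, 36), s) (Function('Q')(s) = Mul(s, Rational(-1, 36)) = Mul(Rational(-1, 36), s))
Add(Add(Mul(j, -50), -2217), Function('Q')(Mul(Add(Mul(Mul(r, -2), 0), 4), 5))) = Add(Add(Mul(-35, -50), -2217), Mul(Rational(-1, 36), Mul(Add(Mul(Mul(0, -2), 0), 4), 5))) = Add(Add(1750, -2217), Mul(Rational(-1, 36), Mul(Add(Mul(0, 0), 4), 5))) = Add(-467, Mul(Rational(-1, 36), Mul(Add(0, 4), 5))) = Add(-467, Mul(Rational(-1, 36), Mul(4, 5))) = Add(-467, Mul(Rational(-1, 36), 20)) = Add(-467, Rational(-5, 9)) = Rational(-4208, 9)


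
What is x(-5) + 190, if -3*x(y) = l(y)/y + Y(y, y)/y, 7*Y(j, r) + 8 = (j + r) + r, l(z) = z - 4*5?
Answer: 6584/35 ≈ 188.11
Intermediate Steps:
l(z) = -20 + z (l(z) = z - 20 = -20 + z)
Y(j, r) = -8/7 + j/7 + 2*r/7 (Y(j, r) = -8/7 + ((j + r) + r)/7 = -8/7 + (j + 2*r)/7 = -8/7 + (j/7 + 2*r/7) = -8/7 + j/7 + 2*r/7)
x(y) = -(-20 + y)/(3*y) - (-8/7 + 3*y/7)/(3*y) (x(y) = -((-20 + y)/y + (-8/7 + y/7 + 2*y/7)/y)/3 = -((-20 + y)/y + (-8/7 + 3*y/7)/y)/3 = -(-20 + y)/(3*y) - (-8/7 + 3*y/7)/(3*y))
x(-5) + 190 = (2/21)*(74 - 5*(-5))/(-5) + 190 = (2/21)*(-⅕)*(74 + 25) + 190 = (2/21)*(-⅕)*99 + 190 = -66/35 + 190 = 6584/35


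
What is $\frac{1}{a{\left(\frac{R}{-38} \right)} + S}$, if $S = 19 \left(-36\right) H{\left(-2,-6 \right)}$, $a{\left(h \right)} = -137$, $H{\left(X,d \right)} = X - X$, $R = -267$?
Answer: $- \frac{1}{137} \approx -0.0072993$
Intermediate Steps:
$H{\left(X,d \right)} = 0$
$S = 0$ ($S = 19 \left(-36\right) 0 = \left(-684\right) 0 = 0$)
$\frac{1}{a{\left(\frac{R}{-38} \right)} + S} = \frac{1}{-137 + 0} = \frac{1}{-137} = - \frac{1}{137}$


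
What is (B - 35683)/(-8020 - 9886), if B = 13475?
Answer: 11104/8953 ≈ 1.2403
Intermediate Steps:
(B - 35683)/(-8020 - 9886) = (13475 - 35683)/(-8020 - 9886) = -22208/(-17906) = -22208*(-1/17906) = 11104/8953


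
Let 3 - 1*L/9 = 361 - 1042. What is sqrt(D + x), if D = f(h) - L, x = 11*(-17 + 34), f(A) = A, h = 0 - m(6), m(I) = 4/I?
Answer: I*sqrt(53727)/3 ≈ 77.264*I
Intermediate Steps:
h = -2/3 (h = 0 - 4/6 = 0 - 1*2/3 = 0 - 2/3 = -2/3 ≈ -0.66667)
L = 6156 (L = 27 - 9*(361 - 1042) = 27 - 9*(-681) = 27 + 6129 = 6156)
x = 187 (x = 11*17 = 187)
D = -18470/3 (D = -2/3 - 1*6156 = -2/3 - 6156 = -18470/3 ≈ -6156.7)
sqrt(D + x) = sqrt(-18470/3 + 187) = sqrt(-17909/3) = I*sqrt(53727)/3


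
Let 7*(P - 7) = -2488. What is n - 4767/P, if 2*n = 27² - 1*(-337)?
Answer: 444452/813 ≈ 546.68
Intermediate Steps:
P = -2439/7 (P = 7 + (⅐)*(-2488) = 7 - 2488/7 = -2439/7 ≈ -348.43)
n = 533 (n = (27² - 1*(-337))/2 = (729 + 337)/2 = (½)*1066 = 533)
n - 4767/P = 533 - 4767/(-2439/7) = 533 - 4767*(-7/2439) = 533 + 11123/813 = 444452/813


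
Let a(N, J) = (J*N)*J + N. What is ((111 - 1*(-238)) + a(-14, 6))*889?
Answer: -150241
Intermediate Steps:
a(N, J) = N + N*J² (a(N, J) = N*J² + N = N + N*J²)
((111 - 1*(-238)) + a(-14, 6))*889 = ((111 - 1*(-238)) - 14*(1 + 6²))*889 = ((111 + 238) - 14*(1 + 36))*889 = (349 - 14*37)*889 = (349 - 518)*889 = -169*889 = -150241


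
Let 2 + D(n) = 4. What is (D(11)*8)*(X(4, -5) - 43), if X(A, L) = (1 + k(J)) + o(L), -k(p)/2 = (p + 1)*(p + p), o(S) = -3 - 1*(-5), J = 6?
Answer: -3328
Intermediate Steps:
o(S) = 2 (o(S) = -3 + 5 = 2)
D(n) = 2 (D(n) = -2 + 4 = 2)
k(p) = -4*p*(1 + p) (k(p) = -2*(p + 1)*(p + p) = -2*(1 + p)*2*p = -4*p*(1 + p))
X(A, L) = -165 (X(A, L) = (1 - 4*6*(1 + 6)) + 2 = (1 - 4*6*7) + 2 = (1 - 168) + 2 = -167 + 2 = -165)
(D(11)*8)*(X(4, -5) - 43) = (2*8)*(-165 - 43) = 16*(-208) = -3328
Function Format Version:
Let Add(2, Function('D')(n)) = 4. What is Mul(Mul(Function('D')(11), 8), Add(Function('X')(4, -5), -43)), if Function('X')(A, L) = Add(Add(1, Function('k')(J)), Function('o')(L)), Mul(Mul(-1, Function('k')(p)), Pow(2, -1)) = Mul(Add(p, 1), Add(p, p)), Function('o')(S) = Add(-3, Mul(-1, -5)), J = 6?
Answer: -3328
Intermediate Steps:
Function('o')(S) = 2 (Function('o')(S) = Add(-3, 5) = 2)
Function('D')(n) = 2 (Function('D')(n) = Add(-2, 4) = 2)
Function('k')(p) = Mul(-4, p, Add(1, p)) (Function('k')(p) = Mul(-2, Mul(Add(p, 1), Add(p, p))) = Mul(-2, Mul(Add(1, p), Mul(2, p))) = Mul(-2, Mul(2, p, Add(1, p))) = Mul(-4, p, Add(1, p)))
Function('X')(A, L) = -165 (Function('X')(A, L) = Add(Add(1, Mul(-4, 6, Add(1, 6))), 2) = Add(Add(1, Mul(-4, 6, 7)), 2) = Add(Add(1, -168), 2) = Add(-167, 2) = -165)
Mul(Mul(Function('D')(11), 8), Add(Function('X')(4, -5), -43)) = Mul(Mul(2, 8), Add(-165, -43)) = Mul(16, -208) = -3328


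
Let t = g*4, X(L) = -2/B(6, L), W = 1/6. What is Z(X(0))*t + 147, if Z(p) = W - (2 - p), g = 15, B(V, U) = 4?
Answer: 7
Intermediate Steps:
W = 1/6 ≈ 0.16667
X(L) = -1/2 (X(L) = -2/4 = -2*1/4 = -1/2)
t = 60 (t = 15*4 = 60)
Z(p) = -11/6 + p (Z(p) = 1/6 - (2 - p) = 1/6 + (-2 + p) = -11/6 + p)
Z(X(0))*t + 147 = (-11/6 - 1/2)*60 + 147 = -7/3*60 + 147 = -140 + 147 = 7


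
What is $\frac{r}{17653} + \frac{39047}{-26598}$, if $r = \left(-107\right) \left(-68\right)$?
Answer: $- \frac{495769643}{469534494} \approx -1.0559$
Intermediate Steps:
$r = 7276$
$\frac{r}{17653} + \frac{39047}{-26598} = \frac{7276}{17653} + \frac{39047}{-26598} = 7276 \cdot \frac{1}{17653} + 39047 \left(- \frac{1}{26598}\right) = \frac{7276}{17653} - \frac{39047}{26598} = - \frac{495769643}{469534494}$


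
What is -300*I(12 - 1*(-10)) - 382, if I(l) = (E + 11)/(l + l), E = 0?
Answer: -457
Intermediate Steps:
I(l) = 11/(2*l) (I(l) = (0 + 11)/(l + l) = 11/((2*l)) = 11*(1/(2*l)) = 11/(2*l))
-300*I(12 - 1*(-10)) - 382 = -1650/(12 - 1*(-10)) - 382 = -1650/(12 + 10) - 382 = -1650/22 - 382 = -300*1/4 - 382 = -75 - 382 = -457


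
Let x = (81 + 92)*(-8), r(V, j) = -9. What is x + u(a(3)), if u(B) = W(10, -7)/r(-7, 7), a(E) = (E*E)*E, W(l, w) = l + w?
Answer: -4153/3 ≈ -1384.3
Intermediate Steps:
a(E) = E³ (a(E) = E²*E = E³)
u(B) = -⅓ (u(B) = (10 - 7)/(-9) = 3*(-⅑) = -⅓)
x = -1384 (x = 173*(-8) = -1384)
x + u(a(3)) = -1384 - ⅓ = -4153/3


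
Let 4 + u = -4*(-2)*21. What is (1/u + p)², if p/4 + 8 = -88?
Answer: 3965850625/26896 ≈ 1.4745e+5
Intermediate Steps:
p = -384 (p = -32 + 4*(-88) = -32 - 352 = -384)
u = 164 (u = -4 - 4*(-2)*21 = -4 + 8*21 = -4 + 168 = 164)
(1/u + p)² = (1/164 - 384)² = (-62975/164)² = 3965850625/26896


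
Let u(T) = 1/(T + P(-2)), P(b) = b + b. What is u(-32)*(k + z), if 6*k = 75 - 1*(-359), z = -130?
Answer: 173/108 ≈ 1.6019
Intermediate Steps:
P(b) = 2*b
u(T) = 1/(-4 + T) (u(T) = 1/(T + 2*(-2)) = 1/(T - 4) = 1/(-4 + T))
k = 217/3 (k = (75 - 1*(-359))/6 = (75 + 359)/6 = (⅙)*434 = 217/3 ≈ 72.333)
u(-32)*(k + z) = (217/3 - 130)/(-4 - 32) = -173/3/(-36) = -1/36*(-173/3) = 173/108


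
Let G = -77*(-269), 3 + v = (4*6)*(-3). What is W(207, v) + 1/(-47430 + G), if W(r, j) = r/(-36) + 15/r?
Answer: -41865815/7373892 ≈ -5.6776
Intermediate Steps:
v = -75 (v = -3 + (4*6)*(-3) = -3 + 24*(-3) = -3 - 72 = -75)
G = 20713
W(r, j) = 15/r - r/36 (W(r, j) = r*(-1/36) + 15/r = -r/36 + 15/r = 15/r - r/36)
W(207, v) + 1/(-47430 + G) = (15/207 - 1/36*207) + 1/(-47430 + 20713) = (15*(1/207) - 23/4) + 1/(-26717) = (5/69 - 23/4) - 1/26717 = -1567/276 - 1/26717 = -41865815/7373892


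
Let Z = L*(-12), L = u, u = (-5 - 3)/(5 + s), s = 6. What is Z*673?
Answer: 64608/11 ≈ 5873.5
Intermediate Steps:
u = -8/11 (u = (-5 - 3)/(5 + 6) = -8/11 ≈ -0.72727)
L = -8/11 ≈ -0.72727
Z = 96/11 (Z = -8/11*(-12) = 96/11 ≈ 8.7273)
Z*673 = (96/11)*673 = 64608/11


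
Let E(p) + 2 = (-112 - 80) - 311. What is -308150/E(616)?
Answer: 61630/101 ≈ 610.20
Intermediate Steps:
E(p) = -505 (E(p) = -2 + ((-112 - 80) - 311) = -2 + (-192 - 311) = -2 - 503 = -505)
-308150/E(616) = -308150/(-505) = -308150*(-1/505) = 61630/101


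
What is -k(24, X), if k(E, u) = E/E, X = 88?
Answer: -1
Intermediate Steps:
k(E, u) = 1
-k(24, X) = -1*1 = -1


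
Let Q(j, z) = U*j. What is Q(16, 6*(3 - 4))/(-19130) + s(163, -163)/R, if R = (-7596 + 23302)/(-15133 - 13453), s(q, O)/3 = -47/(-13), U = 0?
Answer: -2015313/102089 ≈ -19.741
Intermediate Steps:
s(q, O) = 141/13 (s(q, O) = 3*(-47/(-13)) = 3*(-47*(-1/13)) = 3*(47/13) = 141/13)
Q(j, z) = 0 (Q(j, z) = 0*j = 0)
R = -7853/14293 (R = 15706/(-28586) = 15706*(-1/28586) = -7853/14293 ≈ -0.54943)
Q(16, 6*(3 - 4))/(-19130) + s(163, -163)/R = 0/(-19130) + 141/(13*(-7853/14293)) = 0*(-1/19130) + (141/13)*(-14293/7853) = 0 - 2015313/102089 = -2015313/102089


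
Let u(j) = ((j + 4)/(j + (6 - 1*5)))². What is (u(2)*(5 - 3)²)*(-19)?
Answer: -304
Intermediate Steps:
u(j) = (4 + j)²/(1 + j)² (u(j) = ((4 + j)/(j + (6 - 5)))² = ((4 + j)/(j + 1))² = ((4 + j)/(1 + j))² = (4 + j)²/(1 + j)²)
(u(2)*(5 - 3)²)*(-19) = (((4 + 2)²/(1 + 2)²)*(5 - 3)²)*(-19) = ((6²/3²)*2²)*(-19) = (((⅑)*36)*4)*(-19) = (4*4)*(-19) = 16*(-19) = -304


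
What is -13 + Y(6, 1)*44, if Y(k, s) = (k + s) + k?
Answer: 559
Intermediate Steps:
Y(k, s) = s + 2*k
-13 + Y(6, 1)*44 = -13 + (1 + 2*6)*44 = -13 + (1 + 12)*44 = -13 + 13*44 = -13 + 572 = 559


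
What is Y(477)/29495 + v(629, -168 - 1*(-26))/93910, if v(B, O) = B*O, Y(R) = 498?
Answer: -258766723/276987545 ≈ -0.93422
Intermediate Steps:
Y(477)/29495 + v(629, -168 - 1*(-26))/93910 = 498/29495 + (629*(-168 - 1*(-26)))/93910 = 498*(1/29495) + (629*(-168 + 26))*(1/93910) = 498/29495 + (629*(-142))*(1/93910) = 498/29495 - 89318*1/93910 = 498/29495 - 44659/46955 = -258766723/276987545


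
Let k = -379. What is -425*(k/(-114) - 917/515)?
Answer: -7704995/11742 ≈ -656.19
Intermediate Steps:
-425*(k/(-114) - 917/515) = -425*(-379/(-114) - 917/515) = -425*(-379*(-1/114) - 917*1/515) = -425*(379/114 - 917/515) = -425*90647/58710 = -7704995/11742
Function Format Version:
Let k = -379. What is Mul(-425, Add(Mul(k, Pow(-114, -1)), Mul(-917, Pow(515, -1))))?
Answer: Rational(-7704995, 11742) ≈ -656.19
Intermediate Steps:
Mul(-425, Add(Mul(k, Pow(-114, -1)), Mul(-917, Pow(515, -1)))) = Mul(-425, Add(Mul(-379, Pow(-114, -1)), Mul(-917, Pow(515, -1)))) = Mul(-425, Add(Mul(-379, Rational(-1, 114)), Mul(-917, Rational(1, 515)))) = Mul(-425, Add(Rational(379, 114), Rational(-917, 515))) = Mul(-425, Rational(90647, 58710)) = Rational(-7704995, 11742)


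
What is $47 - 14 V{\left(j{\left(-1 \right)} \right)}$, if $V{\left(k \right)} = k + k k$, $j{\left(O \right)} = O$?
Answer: $47$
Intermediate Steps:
$V{\left(k \right)} = k + k^{2}$
$47 - 14 V{\left(j{\left(-1 \right)} \right)} = 47 - 14 \left(- (1 - 1)\right) = 47 - 14 \left(\left(-1\right) 0\right) = 47 - 0 = 47 + 0 = 47$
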